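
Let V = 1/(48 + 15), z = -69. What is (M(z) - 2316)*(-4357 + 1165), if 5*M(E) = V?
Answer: 110889928/15 ≈ 7.3927e+6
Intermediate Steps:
V = 1/63 ≈ 0.015873
M(E) = 1/315 (M(E) = (1/5)*(1/63) = 1/315)
(M(z) - 2316)*(-4357 + 1165) = (1/315 - 2316)*(-4357 + 1165) = -729539/315*(-3192) = 110889928/15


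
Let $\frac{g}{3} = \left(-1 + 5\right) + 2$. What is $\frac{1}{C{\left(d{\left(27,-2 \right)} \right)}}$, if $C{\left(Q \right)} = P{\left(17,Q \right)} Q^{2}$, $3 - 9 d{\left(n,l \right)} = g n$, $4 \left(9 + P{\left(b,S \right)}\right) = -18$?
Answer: $- \frac{2}{77763} \approx -2.5719 \cdot 10^{-5}$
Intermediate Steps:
$P{\left(b,S \right)} = - \frac{27}{2}$ ($P{\left(b,S \right)} = -9 + \frac{1}{4} \left(-18\right) = -9 - \frac{9}{2} = - \frac{27}{2}$)
$g = 18$ ($g = 3 \left(\left(-1 + 5\right) + 2\right) = 3 \left(4 + 2\right) = 3 \cdot 6 = 18$)
$d{\left(n,l \right)} = \frac{1}{3} - 2 n$ ($d{\left(n,l \right)} = \frac{1}{3} - \frac{18 n}{9} = \frac{1}{3} - 2 n$)
$C{\left(Q \right)} = - \frac{27 Q^{2}}{2}$
$\frac{1}{C{\left(d{\left(27,-2 \right)} \right)}} = \frac{1}{\left(- \frac{27}{2}\right) \left(\frac{1}{3} - 54\right)^{2}} = \frac{1}{\left(- \frac{27}{2}\right) \left(- \frac{161}{3}\right)^{2}} = \frac{1}{\left(- \frac{27}{2}\right) \frac{25921}{9}} = \frac{1}{- \frac{77763}{2}} = - \frac{2}{77763}$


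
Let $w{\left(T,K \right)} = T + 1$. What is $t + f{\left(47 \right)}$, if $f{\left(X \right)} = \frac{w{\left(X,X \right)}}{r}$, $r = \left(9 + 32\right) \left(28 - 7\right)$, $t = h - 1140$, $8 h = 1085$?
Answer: $- \frac{2305917}{2296} \approx -1004.3$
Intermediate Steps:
$h = \frac{1085}{8}$ ($h = \frac{1}{8} \cdot 1085 = \frac{1085}{8} \approx 135.63$)
$w{\left(T,K \right)} = 1 + T$
$t = - \frac{8035}{8}$ ($t = \frac{1085}{8} - 1140 = - \frac{8035}{8} \approx -1004.4$)
$r = 861$ ($r = 41 \cdot 21 = 861$)
$f{\left(X \right)} = \frac{1}{861} + \frac{X}{861}$ ($f{\left(X \right)} = \frac{1 + X}{861} = \left(1 + X\right) \frac{1}{861} = \frac{1}{861} + \frac{X}{861}$)
$t + f{\left(47 \right)} = - \frac{8035}{8} + \left(\frac{1}{861} + \frac{1}{861} \cdot 47\right) = - \frac{8035}{8} + \left(\frac{1}{861} + \frac{47}{861}\right) = - \frac{8035}{8} + \frac{16}{287} = - \frac{2305917}{2296}$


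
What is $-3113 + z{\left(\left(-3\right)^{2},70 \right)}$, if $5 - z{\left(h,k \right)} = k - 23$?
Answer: $-3155$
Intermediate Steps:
$z{\left(h,k \right)} = 28 - k$ ($z{\left(h,k \right)} = 5 - \left(k - 23\right) = 5 - \left(-23 + k\right) = 28 - k$)
$-3113 + z{\left(\left(-3\right)^{2},70 \right)} = -3113 + \left(28 - 70\right) = -3113 - 42 = -3155$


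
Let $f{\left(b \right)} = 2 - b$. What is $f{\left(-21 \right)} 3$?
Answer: $69$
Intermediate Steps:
$f{\left(-21 \right)} 3 = \left(2 - -21\right) 3 = \left(2 + 21\right) 3 = 23 \cdot 3 = 69$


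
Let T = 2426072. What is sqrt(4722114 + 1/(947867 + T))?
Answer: sqrt(53754016497096768133)/3373939 ≈ 2173.0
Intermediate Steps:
sqrt(4722114 + 1/(947867 + T)) = sqrt(4722114 + 1/(947867 + 2426072)) = sqrt(4722114 + 1/3373939) = sqrt(15932124587047/3373939) = sqrt(53754016497096768133)/3373939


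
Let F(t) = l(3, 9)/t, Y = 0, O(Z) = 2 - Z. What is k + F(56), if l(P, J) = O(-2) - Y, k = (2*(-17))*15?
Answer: -7139/14 ≈ -509.93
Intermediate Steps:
k = -510 (k = -34*15 = -510)
l(P, J) = 4 (l(P, J) = (2 - 1*(-2)) - 1*0 = (2 + 2) + 0 = 4 + 0 = 4)
F(t) = 4/t
k + F(56) = -510 + 4/56 = -510 + 4*(1/56) = -510 + 1/14 = -7139/14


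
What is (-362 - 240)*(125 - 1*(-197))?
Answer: -193844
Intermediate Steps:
(-362 - 240)*(125 - 1*(-197)) = -602*(125 + 197) = -602*322 = -193844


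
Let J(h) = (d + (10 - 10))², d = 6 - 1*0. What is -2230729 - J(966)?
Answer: -2230765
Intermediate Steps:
d = 6 (d = 6 + 0 = 6)
J(h) = 36 (J(h) = (6 + (10 - 10))² = (6 + 0)² = 6² = 36)
-2230729 - J(966) = -2230729 - 1*36 = -2230729 - 36 = -2230765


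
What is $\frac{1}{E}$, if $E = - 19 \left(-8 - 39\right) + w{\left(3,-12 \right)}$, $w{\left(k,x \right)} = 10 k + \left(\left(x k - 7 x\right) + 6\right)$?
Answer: $\frac{1}{977} \approx 0.0010235$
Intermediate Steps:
$w{\left(k,x \right)} = 6 - 7 x + 10 k + k x$ ($w{\left(k,x \right)} = 10 k + \left(\left(k x - 7 x\right) + 6\right) = 10 k + \left(\left(- 7 x + k x\right) + 6\right) = 10 k + \left(6 - 7 x + k x\right) = 6 - 7 x + 10 k + k x$)
$E = 977$ ($E = - 19 \left(-8 - 39\right) + \left(6 - -84 + 10 \cdot 3 + 3 \left(-12\right)\right) = - 19 \left(-8 - 39\right) + \left(6 + 84 + 30 - 36\right) = \left(-19\right) \left(-47\right) + 84 = 893 + 84 = 977$)
$\frac{1}{E} = \frac{1}{977}$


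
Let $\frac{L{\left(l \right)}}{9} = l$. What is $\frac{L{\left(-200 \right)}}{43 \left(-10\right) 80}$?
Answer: $\frac{9}{172} \approx 0.052326$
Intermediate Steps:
$L{\left(l \right)} = 9 l$
$\frac{L{\left(-200 \right)}}{43 \left(-10\right) 80} = \frac{9 \left(-200\right)}{43 \left(-10\right) 80} = - \frac{1800}{\left(-430\right) 80} = - \frac{1800}{-34400} = \left(-1800\right) \left(- \frac{1}{34400}\right) = \frac{9}{172}$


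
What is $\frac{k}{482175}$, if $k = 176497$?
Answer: $\frac{176497}{482175} \approx 0.36604$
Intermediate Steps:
$\frac{k}{482175} = \frac{176497}{482175}$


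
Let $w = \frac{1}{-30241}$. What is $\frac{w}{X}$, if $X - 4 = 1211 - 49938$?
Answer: $\frac{1}{1473432243} \approx 6.7869 \cdot 10^{-10}$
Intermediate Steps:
$X = -48723$ ($X = 4 + \left(1211 - 49938\right) = 4 - 48727 = -48723$)
$w = - \frac{1}{30241} \approx -3.3068 \cdot 10^{-5}$
$\frac{w}{X} = - \frac{1}{30241 \left(-48723\right)} = \left(- \frac{1}{30241}\right) \left(- \frac{1}{48723}\right) = \frac{1}{1473432243}$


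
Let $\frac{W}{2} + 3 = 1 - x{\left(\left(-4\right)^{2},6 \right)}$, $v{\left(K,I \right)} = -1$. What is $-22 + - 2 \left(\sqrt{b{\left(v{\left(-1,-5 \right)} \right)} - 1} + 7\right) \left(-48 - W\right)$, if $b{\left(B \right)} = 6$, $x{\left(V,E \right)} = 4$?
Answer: $482 + 72 \sqrt{5} \approx 643.0$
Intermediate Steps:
$W = -12$ ($W = -6 + 2 \left(1 - 4\right) = -6 + 2 \left(-3\right) = -6 - 6 = -12$)
$-22 + - 2 \left(\sqrt{b{\left(v{\left(-1,-5 \right)} \right)} - 1} + 7\right) \left(-48 - W\right) = -22 + - 2 \left(\sqrt{6 - 1} + 7\right) \left(-48 - -12\right) = -22 + - 2 \left(\sqrt{5} + 7\right) \left(-48 + 12\right) = -22 + - 2 \left(7 + \sqrt{5}\right) \left(-36\right) = -22 + \left(-14 - 2 \sqrt{5}\right) \left(-36\right) = -22 + \left(504 + 72 \sqrt{5}\right) = 482 + 72 \sqrt{5}$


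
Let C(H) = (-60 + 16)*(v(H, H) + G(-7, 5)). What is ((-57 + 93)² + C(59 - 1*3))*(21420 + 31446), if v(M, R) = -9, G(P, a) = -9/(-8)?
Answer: 86832405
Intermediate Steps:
G(P, a) = 9/8 (G(P, a) = -9*(-⅛) = 9/8)
C(H) = 693/2 (C(H) = (-60 + 16)*(-9 + 9/8) = -44*(-63/8) = 693/2)
((-57 + 93)² + C(59 - 1*3))*(21420 + 31446) = ((-57 + 93)² + 693/2)*(21420 + 31446) = (36² + 693/2)*52866 = (1296 + 693/2)*52866 = (3285/2)*52866 = 86832405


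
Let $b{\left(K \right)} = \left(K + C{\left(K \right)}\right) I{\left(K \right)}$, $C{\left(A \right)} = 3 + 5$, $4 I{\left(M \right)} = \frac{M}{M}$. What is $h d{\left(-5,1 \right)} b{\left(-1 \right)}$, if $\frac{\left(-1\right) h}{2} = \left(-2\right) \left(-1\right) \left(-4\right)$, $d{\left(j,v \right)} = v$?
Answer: $28$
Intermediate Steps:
$I{\left(M \right)} = \frac{1}{4}$ ($I{\left(M \right)} = \frac{M \frac{1}{M}}{4} = \frac{1}{4} \cdot 1 = \frac{1}{4}$)
$C{\left(A \right)} = 8$
$b{\left(K \right)} = 2 + \frac{K}{4}$ ($b{\left(K \right)} = \left(K + 8\right) \frac{1}{4} = \left(8 + K\right) \frac{1}{4} = 2 + \frac{K}{4}$)
$h = 16$ ($h = - 2 \left(-2\right) \left(-1\right) \left(-4\right) = - 2 \cdot 2 \left(-4\right) = \left(-2\right) \left(-8\right) = 16$)
$h d{\left(-5,1 \right)} b{\left(-1 \right)} = 16 \cdot 1 \left(2 + \frac{1}{4} \left(-1\right)\right) = 16 \left(2 - \frac{1}{4}\right) = 16 \cdot \frac{7}{4} = 28$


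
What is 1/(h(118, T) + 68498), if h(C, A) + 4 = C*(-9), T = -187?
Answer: 1/67432 ≈ 1.4830e-5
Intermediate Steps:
h(C, A) = -4 - 9*C (h(C, A) = -4 + C*(-9) = -4 - 9*C)
1/(h(118, T) + 68498) = 1/((-4 - 9*118) + 68498) = 1/((-4 - 1062) + 68498) = 1/(-1066 + 68498) = 1/67432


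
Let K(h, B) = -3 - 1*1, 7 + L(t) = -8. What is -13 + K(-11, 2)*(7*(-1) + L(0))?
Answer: 75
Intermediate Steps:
L(t) = -15 (L(t) = -7 - 8 = -15)
K(h, B) = -4 (K(h, B) = -3 - 1 = -4)
-13 + K(-11, 2)*(7*(-1) + L(0)) = -13 - 4*(7*(-1) - 15) = -13 - 4*(-7 - 15) = -13 - 4*(-22) = -13 + 88 = 75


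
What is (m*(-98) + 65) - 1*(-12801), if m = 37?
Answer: 9240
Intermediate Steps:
(m*(-98) + 65) - 1*(-12801) = (37*(-98) + 65) - 1*(-12801) = (-3626 + 65) + 12801 = -3561 + 12801 = 9240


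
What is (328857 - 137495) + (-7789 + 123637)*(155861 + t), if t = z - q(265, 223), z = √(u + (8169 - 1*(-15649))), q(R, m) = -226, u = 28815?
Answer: 18082558138 + 115848*√52633 ≈ 1.8109e+10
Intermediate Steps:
z = √52633 (z = √(28815 + (8169 - 1*(-15649))) = √(28815 + (8169 + 15649)) = √(28815 + 23818) = √52633 ≈ 229.42)
t = 226 + √52633 (t = √52633 - 1*(-226) = √52633 + 226 = 226 + √52633 ≈ 455.42)
(328857 - 137495) + (-7789 + 123637)*(155861 + t) = (328857 - 137495) + (-7789 + 123637)*(155861 + (226 + √52633)) = 191362 + 115848*(156087 + √52633) = 191362 + (18082366776 + 115848*√52633) = 18082558138 + 115848*√52633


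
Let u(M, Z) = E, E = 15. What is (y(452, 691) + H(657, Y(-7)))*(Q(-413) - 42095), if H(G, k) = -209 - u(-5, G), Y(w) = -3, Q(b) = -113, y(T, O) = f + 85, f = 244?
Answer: -4431840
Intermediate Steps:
y(T, O) = 329 (y(T, O) = 244 + 85 = 329)
u(M, Z) = 15
H(G, k) = -224 (H(G, k) = -209 - 1*15 = -209 - 15 = -224)
(y(452, 691) + H(657, Y(-7)))*(Q(-413) - 42095) = (329 - 224)*(-113 - 42095) = 105*(-42208) = -4431840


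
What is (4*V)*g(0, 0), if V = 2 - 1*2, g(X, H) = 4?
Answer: 0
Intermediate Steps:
V = 0 (V = 2 - 2 = 0)
(4*V)*g(0, 0) = (4*0)*4 = 0*4 = 0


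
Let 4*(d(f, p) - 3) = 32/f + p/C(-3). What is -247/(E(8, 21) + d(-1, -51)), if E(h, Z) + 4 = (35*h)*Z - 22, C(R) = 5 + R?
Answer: -1976/46741 ≈ -0.042276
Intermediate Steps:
E(h, Z) = -26 + 35*Z*h (E(h, Z) = -4 + ((35*h)*Z - 22) = -4 + (35*Z*h - 22) = -4 + (-22 + 35*Z*h) = -26 + 35*Z*h)
d(f, p) = 3 + 8/f + p/8 (d(f, p) = 3 + (32/f + p/(5 - 3))/4 = 3 + (32/f + p/2)/4 = 3 + (p/2 + 32/f)/4 = 3 + (8/f + p/8) = 3 + 8/f + p/8)
-247/(E(8, 21) + d(-1, -51)) = -247/((-26 + 35*21*8) + (3 + 8/(-1) + (⅛)*(-51))) = -247/((-26 + 5880) + (3 + 8*(-1) - 51/8)) = -247/(5854 + (3 - 8 - 51/8)) = -247/(5854 - 91/8) = -247/46741/8 = -247*8/46741 = -1976/46741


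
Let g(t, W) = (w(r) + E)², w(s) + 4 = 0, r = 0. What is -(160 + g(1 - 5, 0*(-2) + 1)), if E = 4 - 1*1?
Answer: -161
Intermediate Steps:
w(s) = -4 (w(s) = -4 + 0 = -4)
E = 3 (E = 4 - 1 = 3)
g(t, W) = 1 (g(t, W) = (-4 + 3)² = (-1)² = 1)
-(160 + g(1 - 5, 0*(-2) + 1)) = -(160 + 1) = -1*161 = -161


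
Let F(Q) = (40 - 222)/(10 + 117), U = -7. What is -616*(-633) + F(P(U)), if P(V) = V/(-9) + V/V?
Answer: 49520674/127 ≈ 3.8993e+5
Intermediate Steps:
P(V) = 1 - V/9 (P(V) = V*(-⅑) + 1 = -V/9 + 1 = 1 - V/9)
F(Q) = -182/127
-616*(-633) + F(P(U)) = -616*(-633) - 182/127 = 389928 - 182/127 = 49520674/127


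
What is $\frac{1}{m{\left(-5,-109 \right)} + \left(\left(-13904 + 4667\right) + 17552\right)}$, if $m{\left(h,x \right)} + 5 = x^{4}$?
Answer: $\frac{1}{141166471} \approx 7.0838 \cdot 10^{-9}$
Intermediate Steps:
$m{\left(h,x \right)} = -5 + x^{4}$
$\frac{1}{m{\left(-5,-109 \right)} + \left(\left(-13904 + 4667\right) + 17552\right)} = \frac{1}{\left(-5 + \left(-109\right)^{4}\right) + \left(\left(-13904 + 4667\right) + 17552\right)} = \frac{1}{\left(-5 + 141158161\right) + \left(-9237 + 17552\right)} = \frac{1}{141158156 + 8315} = \frac{1}{141166471}$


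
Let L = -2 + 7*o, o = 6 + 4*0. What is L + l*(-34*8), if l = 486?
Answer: -132152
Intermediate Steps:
o = 6 (o = 6 + 0 = 6)
L = 40 (L = -2 + 7*6 = -2 + 42 = 40)
L + l*(-34*8) = 40 + 486*(-34*8) = 40 + 486*(-272) = 40 - 132192 = -132152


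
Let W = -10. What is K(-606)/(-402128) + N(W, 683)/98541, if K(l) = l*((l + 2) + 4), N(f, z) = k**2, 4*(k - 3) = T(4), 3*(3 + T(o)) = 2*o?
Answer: -322434780475/356634857232 ≈ -0.90410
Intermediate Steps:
T(o) = -3 + 2*o/3 (T(o) = -3 + (2*o)/3 = -3 + 2*o/3)
k = 35/12 (k = 3 + (-3 + (2/3)*4)/4 = 3 + (-3 + 8/3)/4 = 3 + (1/4)*(-1/3) = 3 - 1/12 = 35/12 ≈ 2.9167)
N(f, z) = 1225/144 (N(f, z) = (35/12)**2 = 1225/144)
K(l) = l*(6 + l) (K(l) = l*((2 + l) + 4) = l*(6 + l))
K(-606)/(-402128) + N(W, 683)/98541 = -606*(6 - 606)/(-402128) + (1225/144)/98541 = -606*(-600)*(-1/402128) + (1225/144)*(1/98541) = 363600*(-1/402128) + 1225/14189904 = -22725/25133 + 1225/14189904 = -322434780475/356634857232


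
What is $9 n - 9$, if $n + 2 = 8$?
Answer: $45$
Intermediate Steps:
$n = 6$ ($n = -2 + 8 = 6$)
$9 n - 9 = 9 \cdot 6 - 9 = 54 - 9 = 45$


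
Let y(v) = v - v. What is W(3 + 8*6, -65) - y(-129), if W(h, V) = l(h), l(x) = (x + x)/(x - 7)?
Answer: 51/22 ≈ 2.3182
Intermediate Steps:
l(x) = 2*x/(-7 + x) (l(x) = (2*x)/(-7 + x) = 2*x/(-7 + x))
y(v) = 0
W(h, V) = 2*h/(-7 + h)
W(3 + 8*6, -65) - y(-129) = 2*(3 + 8*6)/(-7 + (3 + 8*6)) - 1*0 = 2*(3 + 48)/(-7 + (3 + 48)) + 0 = 2*51/(-7 + 51) + 0 = 2*51/44 + 0 = 2*51*(1/44) + 0 = 51/22 + 0 = 51/22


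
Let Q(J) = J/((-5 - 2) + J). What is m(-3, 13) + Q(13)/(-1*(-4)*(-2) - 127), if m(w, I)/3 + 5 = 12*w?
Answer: -99643/810 ≈ -123.02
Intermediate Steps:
m(w, I) = -15 + 36*w (m(w, I) = -15 + 3*(12*w) = -15 + 36*w)
Q(J) = J/(-7 + J)
m(-3, 13) + Q(13)/(-1*(-4)*(-2) - 127) = (-15 + 36*(-3)) + (13/(-7 + 13))/(-1*(-4)*(-2) - 127) = (-15 - 108) + (13/6)/(4*(-2) - 127) = -123 + (13*(⅙))/(-8 - 127) = -123 + (13/6)/(-135) = -123 - 1/135*13/6 = -123 - 13/810 = -99643/810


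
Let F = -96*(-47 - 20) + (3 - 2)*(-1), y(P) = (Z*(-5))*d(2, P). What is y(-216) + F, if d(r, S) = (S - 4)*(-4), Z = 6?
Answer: -19969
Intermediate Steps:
d(r, S) = 16 - 4*S (d(r, S) = (-4 + S)*(-4) = 16 - 4*S)
y(P) = -480 + 120*P (y(P) = (6*(-5))*(16 - 4*P) = -30*(16 - 4*P) = -480 + 120*P)
F = 6431 (F = -96*(-67) + 1*(-1) = 6432 - 1 = 6431)
y(-216) + F = (-480 + 120*(-216)) + 6431 = (-480 - 25920) + 6431 = -26400 + 6431 = -19969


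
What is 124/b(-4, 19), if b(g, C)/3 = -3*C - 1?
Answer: -62/87 ≈ -0.71264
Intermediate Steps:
b(g, C) = -3 - 9*C (b(g, C) = 3*(-3*C - 1) = 3*(-1 - 3*C) = -3 - 9*C)
124/b(-4, 19) = 124/(-3 - 9*19) = 124/(-3 - 171) = 124/(-174) = 124*(-1/174) = -62/87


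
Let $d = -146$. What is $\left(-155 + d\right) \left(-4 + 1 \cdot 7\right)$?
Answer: $-903$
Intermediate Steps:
$\left(-155 + d\right) \left(-4 + 1 \cdot 7\right) = \left(-155 - 146\right) \left(-4 + 1 \cdot 7\right) = - 301 \left(-4 + 7\right) = \left(-301\right) 3 = -903$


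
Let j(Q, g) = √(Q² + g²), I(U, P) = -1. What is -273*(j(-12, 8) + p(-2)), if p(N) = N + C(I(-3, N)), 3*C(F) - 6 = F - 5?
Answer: 546 - 1092*√13 ≈ -3391.3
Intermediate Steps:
C(F) = ⅓ + F/3 (C(F) = 2 + (F - 5)/3 = 2 + (-5 + F)/3 = 2 + (-5/3 + F/3) = ⅓ + F/3)
p(N) = N (p(N) = N + (⅓ + (⅓)*(-1)) = N + (⅓ - ⅓) = N + 0 = N)
-273*(j(-12, 8) + p(-2)) = -273*(√((-12)² + 8²) - 2) = -273*(√(144 + 64) - 2) = -273*(√208 - 2) = -273*(4*√13 - 2) = -273*(-2 + 4*√13) = 546 - 1092*√13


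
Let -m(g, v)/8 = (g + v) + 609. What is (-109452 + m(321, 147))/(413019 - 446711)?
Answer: 29517/8423 ≈ 3.5043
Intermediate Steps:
m(g, v) = -4872 - 8*g - 8*v (m(g, v) = -8*((g + v) + 609) = -8*(609 + g + v) = -4872 - 8*g - 8*v)
(-109452 + m(321, 147))/(413019 - 446711) = (-109452 + (-4872 - 8*321 - 8*147))/(413019 - 446711) = (-109452 + (-4872 - 2568 - 1176))/(-33692) = (-109452 - 8616)*(-1/33692) = -118068*(-1/33692) = 29517/8423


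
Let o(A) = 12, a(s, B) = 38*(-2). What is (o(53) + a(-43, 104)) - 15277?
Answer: -15341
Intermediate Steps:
a(s, B) = -76
(o(53) + a(-43, 104)) - 15277 = (12 - 76) - 15277 = -64 - 15277 = -15341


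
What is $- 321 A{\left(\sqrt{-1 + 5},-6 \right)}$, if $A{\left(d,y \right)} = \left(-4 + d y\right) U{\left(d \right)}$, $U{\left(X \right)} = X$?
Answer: $10272$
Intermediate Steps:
$A{\left(d,y \right)} = d \left(-4 + d y\right)$ ($A{\left(d,y \right)} = \left(-4 + d y\right) d = d \left(-4 + d y\right)$)
$- 321 A{\left(\sqrt{-1 + 5},-6 \right)} = - 321 \sqrt{-1 + 5} \left(-4 + \sqrt{-1 + 5} \left(-6\right)\right) = - 321 \sqrt{4} \left(-4 + \sqrt{4} \left(-6\right)\right) = - 321 \cdot 2 \left(-4 + 2 \left(-6\right)\right) = - 321 \cdot 2 \left(-4 - 12\right) = - 321 \cdot 2 \left(-16\right) = \left(-321\right) \left(-32\right) = 10272$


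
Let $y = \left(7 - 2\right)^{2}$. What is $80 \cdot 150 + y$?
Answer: $12025$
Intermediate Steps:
$y = 25$ ($y = 5^{2} = 25$)
$80 \cdot 150 + y = 80 \cdot 150 + 25 = 12000 + 25 = 12025$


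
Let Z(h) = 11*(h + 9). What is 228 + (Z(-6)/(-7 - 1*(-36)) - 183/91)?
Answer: 599388/2639 ≈ 227.13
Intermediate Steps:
Z(h) = 99 + 11*h (Z(h) = 11*(9 + h) = 99 + 11*h)
228 + (Z(-6)/(-7 - 1*(-36)) - 183/91) = 228 + ((99 + 11*(-6))/(-7 - 1*(-36)) - 183/91) = 228 + ((99 - 66)/(-7 + 36) - 183*1/91) = 228 + (33/29 - 183/91) = 228 - 2304/2639 = 599388/2639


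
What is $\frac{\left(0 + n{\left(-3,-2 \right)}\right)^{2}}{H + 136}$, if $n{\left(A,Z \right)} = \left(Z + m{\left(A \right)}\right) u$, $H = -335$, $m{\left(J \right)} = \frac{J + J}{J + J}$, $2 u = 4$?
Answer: $- \frac{4}{199} \approx -0.020101$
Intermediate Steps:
$u = 2$ ($u = \frac{1}{2} \cdot 4 = 2$)
$m{\left(J \right)} = 1$ ($m{\left(J \right)} = \frac{2 J}{2 J} = 2 J \frac{1}{2 J} = 1$)
$n{\left(A,Z \right)} = 2 + 2 Z$ ($n{\left(A,Z \right)} = \left(Z + 1\right) 2 = \left(1 + Z\right) 2 = 2 + 2 Z$)
$\frac{\left(0 + n{\left(-3,-2 \right)}\right)^{2}}{H + 136} = \frac{\left(0 + \left(2 + 2 \left(-2\right)\right)\right)^{2}}{-335 + 136} = \frac{\left(0 + \left(2 - 4\right)\right)^{2}}{-199} = \left(0 - 2\right)^{2} \left(- \frac{1}{199}\right) = \left(-2\right)^{2} \left(- \frac{1}{199}\right) = 4 \left(- \frac{1}{199}\right) = - \frac{4}{199}$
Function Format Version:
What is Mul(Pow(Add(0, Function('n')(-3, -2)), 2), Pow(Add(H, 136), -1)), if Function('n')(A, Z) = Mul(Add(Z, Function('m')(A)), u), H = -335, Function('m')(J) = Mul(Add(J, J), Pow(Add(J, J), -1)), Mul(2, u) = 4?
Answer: Rational(-4, 199) ≈ -0.020101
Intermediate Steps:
u = 2 (u = Mul(Rational(1, 2), 4) = 2)
Function('m')(J) = 1 (Function('m')(J) = Mul(Mul(2, J), Pow(Mul(2, J), -1)) = Mul(Mul(2, J), Mul(Rational(1, 2), Pow(J, -1))) = 1)
Function('n')(A, Z) = Add(2, Mul(2, Z)) (Function('n')(A, Z) = Mul(Add(Z, 1), 2) = Mul(Add(1, Z), 2) = Add(2, Mul(2, Z)))
Mul(Pow(Add(0, Function('n')(-3, -2)), 2), Pow(Add(H, 136), -1)) = Mul(Pow(Add(0, Add(2, Mul(2, -2))), 2), Pow(Add(-335, 136), -1)) = Mul(Pow(Add(0, Add(2, -4)), 2), Pow(-199, -1)) = Mul(Pow(Add(0, -2), 2), Rational(-1, 199)) = Mul(Pow(-2, 2), Rational(-1, 199)) = Mul(4, Rational(-1, 199)) = Rational(-4, 199)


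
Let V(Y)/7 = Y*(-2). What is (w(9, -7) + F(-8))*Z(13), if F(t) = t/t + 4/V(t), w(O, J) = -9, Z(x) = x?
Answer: -2899/28 ≈ -103.54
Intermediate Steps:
V(Y) = -14*Y (V(Y) = 7*(Y*(-2)) = 7*(-2*Y) = -14*Y)
F(t) = 1 - 2/(7*t) (F(t) = t/t + 4/((-14*t)) = 1 + 4*(-1/(14*t)) = 1 - 2/(7*t))
(w(9, -7) + F(-8))*Z(13) = (-9 + (-2/7 - 8)/(-8))*13 = (-9 - 1/8*(-58/7))*13 = (-9 + 29/28)*13 = -223/28*13 = -2899/28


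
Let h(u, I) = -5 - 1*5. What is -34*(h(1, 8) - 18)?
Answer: 952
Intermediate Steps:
h(u, I) = -10 (h(u, I) = -5 - 5 = -10)
-34*(h(1, 8) - 18) = -34*(-10 - 18) = -34*(-28) = 952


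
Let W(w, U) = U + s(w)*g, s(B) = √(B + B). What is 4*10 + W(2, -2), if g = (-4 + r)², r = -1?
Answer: 88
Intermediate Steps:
s(B) = √2*√B (s(B) = √(2*B) = √2*√B)
g = 25 (g = (-4 - 1)² = (-5)² = 25)
W(w, U) = U + 25*√2*√w (W(w, U) = U + (√2*√w)*25 = U + 25*√2*√w)
4*10 + W(2, -2) = 4*10 + (-2 + 25*√2*√2) = 40 + (-2 + 50) = 40 + 48 = 88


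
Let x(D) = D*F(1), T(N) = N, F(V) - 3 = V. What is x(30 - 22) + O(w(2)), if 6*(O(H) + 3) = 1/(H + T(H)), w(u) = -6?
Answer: 2087/72 ≈ 28.986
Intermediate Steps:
F(V) = 3 + V
O(H) = -3 + 1/(12*H) (O(H) = -3 + 1/(6*(H + H)) = -3 + 1/(6*((2*H))) = -3 + (1/(2*H))/6 = -3 + 1/(12*H))
x(D) = 4*D (x(D) = D*(3 + 1) = D*4 = 4*D)
x(30 - 22) + O(w(2)) = 4*(30 - 22) + (-3 + (1/12)/(-6)) = 4*8 + (-3 + (1/12)*(-1/6)) = 32 + (-3 - 1/72) = 32 - 217/72 = 2087/72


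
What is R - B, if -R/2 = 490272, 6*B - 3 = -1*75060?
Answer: -1936069/2 ≈ -9.6803e+5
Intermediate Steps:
B = -25019/2 (B = ½ + (-1*75060)/6 = ½ + (⅙)*(-75060) = ½ - 12510 = -25019/2 ≈ -12510.)
R = -980544 (R = -2*490272 = -980544)
R - B = -980544 - 1*(-25019/2) = -980544 + 25019/2 = -1936069/2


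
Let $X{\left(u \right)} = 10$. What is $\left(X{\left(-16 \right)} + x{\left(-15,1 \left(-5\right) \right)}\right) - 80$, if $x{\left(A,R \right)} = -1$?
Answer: $-71$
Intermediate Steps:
$\left(X{\left(-16 \right)} + x{\left(-15,1 \left(-5\right) \right)}\right) - 80 = \left(10 - 1\right) - 80 = 9 - 80 = -71$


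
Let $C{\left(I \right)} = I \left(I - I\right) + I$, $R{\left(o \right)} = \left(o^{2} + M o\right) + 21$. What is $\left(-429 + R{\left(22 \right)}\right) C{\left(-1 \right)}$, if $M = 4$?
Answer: $-164$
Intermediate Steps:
$R{\left(o \right)} = 21 + o^{2} + 4 o$ ($R{\left(o \right)} = \left(o^{2} + 4 o\right) + 21 = 21 + o^{2} + 4 o$)
$C{\left(I \right)} = I$ ($C{\left(I \right)} = I 0 + I = 0 + I = I$)
$\left(-429 + R{\left(22 \right)}\right) C{\left(-1 \right)} = \left(-429 + \left(21 + 22^{2} + 4 \cdot 22\right)\right) \left(-1\right) = \left(-429 + \left(21 + 484 + 88\right)\right) \left(-1\right) = \left(-429 + 593\right) \left(-1\right) = 164 \left(-1\right) = -164$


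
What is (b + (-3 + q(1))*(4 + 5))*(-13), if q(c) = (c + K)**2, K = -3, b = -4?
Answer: -65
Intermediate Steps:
q(c) = (-3 + c)**2 (q(c) = (c - 3)**2 = (-3 + c)**2)
(b + (-3 + q(1))*(4 + 5))*(-13) = (-4 + (-3 + (-3 + 1)**2)*(4 + 5))*(-13) = (-4 + (-3 + (-2)**2)*9)*(-13) = (-4 + (-3 + 4)*9)*(-13) = (-4 + 1*9)*(-13) = (-4 + 9)*(-13) = 5*(-13) = -65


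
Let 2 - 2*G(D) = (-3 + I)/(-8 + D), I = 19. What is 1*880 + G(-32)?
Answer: 4406/5 ≈ 881.20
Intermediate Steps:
G(D) = 1 - 8/(-8 + D) (G(D) = 1 - (-3 + 19)/(2*(-8 + D)) = 1 - 8/(-8 + D))
1*880 + G(-32) = 1*880 + (-16 - 32)/(-8 - 32) = 880 - 48/(-40) = 880 - 1/40*(-48) = 880 + 6/5 = 4406/5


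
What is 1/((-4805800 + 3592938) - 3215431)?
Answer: -1/4428293 ≈ -2.2582e-7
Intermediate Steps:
1/((-4805800 + 3592938) - 3215431) = 1/(-1212862 - 3215431) = 1/(-4428293) = -1/4428293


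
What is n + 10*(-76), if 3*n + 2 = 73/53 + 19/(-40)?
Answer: -4835927/6360 ≈ -760.37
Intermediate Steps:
n = -2327/6360 (n = -⅔ + (73/53 + 19/(-40))/3 = -⅔ + (73*(1/53) + 19*(-1/40))/3 = -⅔ + (73/53 - 19/40)/3 = -⅔ + (⅓)*(1913/2120) = -⅔ + 1913/6360 = -2327/6360 ≈ -0.36588)
n + 10*(-76) = -2327/6360 + 10*(-76) = -2327/6360 - 760 = -4835927/6360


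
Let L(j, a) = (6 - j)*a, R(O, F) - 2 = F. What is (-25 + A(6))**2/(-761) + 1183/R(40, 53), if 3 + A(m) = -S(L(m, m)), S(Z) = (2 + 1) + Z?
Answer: 847408/41855 ≈ 20.246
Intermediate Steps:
R(O, F) = 2 + F
L(j, a) = a*(6 - j)
S(Z) = 3 + Z
A(m) = -6 - m*(6 - m) (A(m) = -3 - (3 + m*(6 - m)) = -3 + (-3 - m*(6 - m)) = -6 - m*(6 - m))
(-25 + A(6))**2/(-761) + 1183/R(40, 53) = (-25 + (-6 + 6*(-6 + 6)))**2/(-761) + 1183/(2 + 53) = (-25 + (-6 + 6*0))**2*(-1/761) + 1183/55 = (-25 + (-6 + 0))**2*(-1/761) + 1183*(1/55) = (-25 - 6)**2*(-1/761) + 1183/55 = (-31)**2*(-1/761) + 1183/55 = 961*(-1/761) + 1183/55 = -961/761 + 1183/55 = 847408/41855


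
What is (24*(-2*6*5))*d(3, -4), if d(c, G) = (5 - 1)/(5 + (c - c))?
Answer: -1152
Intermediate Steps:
d(c, G) = 4/5 (d(c, G) = 4/(5 + 0) = 4/5)
(24*(-2*6*5))*d(3, -4) = (24*(-2*6*5))*(4/5) = (24*(-12*5))*(4/5) = (24*(-60))*(4/5) = -1440*4/5 = -1152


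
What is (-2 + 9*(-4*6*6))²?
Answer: 1684804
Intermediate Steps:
(-2 + 9*(-4*6*6))² = (-2 + 9*(-24*6))² = (-2 + 9*(-144))² = (-2 - 1296)² = (-1298)² = 1684804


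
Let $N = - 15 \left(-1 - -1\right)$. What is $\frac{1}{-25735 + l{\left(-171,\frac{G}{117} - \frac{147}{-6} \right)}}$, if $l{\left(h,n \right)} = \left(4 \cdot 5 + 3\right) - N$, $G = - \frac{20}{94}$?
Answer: $- \frac{1}{25712} \approx -3.8892 \cdot 10^{-5}$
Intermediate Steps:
$G = - \frac{10}{47}$ ($G = \left(-20\right) \frac{1}{94} = - \frac{10}{47} \approx -0.21277$)
$N = 0$ ($N = - 15 \left(-1 + 1\right) = \left(-15\right) 0 = 0$)
$l{\left(h,n \right)} = 23$ ($l{\left(h,n \right)} = \left(4 \cdot 5 + 3\right) - 0 = \left(20 + 3\right) + 0 = 23 + 0 = 23$)
$\frac{1}{-25735 + l{\left(-171,\frac{G}{117} - \frac{147}{-6} \right)}} = \frac{1}{-25735 + 23} = \frac{1}{-25712} = - \frac{1}{25712}$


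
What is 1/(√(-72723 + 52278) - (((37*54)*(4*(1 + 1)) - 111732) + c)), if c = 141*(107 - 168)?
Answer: 34783/3629578082 - I*√20445/10888734246 ≈ 9.5832e-6 - 1.3132e-8*I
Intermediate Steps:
c = -8601 (c = 141*(-61) = -8601)
1/(√(-72723 + 52278) - (((37*54)*(4*(1 + 1)) - 111732) + c)) = 1/(√(-72723 + 52278) - (((37*54)*(4*(1 + 1)) - 111732) - 8601)) = 1/(√(-20445) - ((1998*(4*2) - 111732) - 8601)) = 1/(I*√20445 - ((1998*8 - 111732) - 8601)) = 1/(I*√20445 - ((15984 - 111732) - 8601)) = 1/(I*√20445 - (-95748 - 8601)) = 1/(I*√20445 - 1*(-104349)) = 1/(I*√20445 + 104349) = 1/(104349 + I*√20445)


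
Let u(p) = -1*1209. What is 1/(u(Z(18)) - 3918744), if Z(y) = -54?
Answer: -1/3919953 ≈ -2.5511e-7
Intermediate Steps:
u(p) = -1209
1/(u(Z(18)) - 3918744) = 1/(-1209 - 3918744) = 1/(-3919953) = -1/3919953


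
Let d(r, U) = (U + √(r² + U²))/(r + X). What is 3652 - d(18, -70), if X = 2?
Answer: 7311/2 - √1306/10 ≈ 3651.9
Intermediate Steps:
d(r, U) = (U + √(U² + r²))/(2 + r) (d(r, U) = (U + √(r² + U²))/(r + 2) = (U + √(U² + r²))/(2 + r))
3652 - d(18, -70) = 3652 - (-70 + √((-70)² + 18²))/(2 + 18) = 3652 - (-70 + √(4900 + 324))/20 = 3652 - (-70 + √5224)/20 = 3652 - (-70 + 2*√1306)/20 = 3652 - (-7/2 + √1306/10) = 3652 + (7/2 - √1306/10) = 7311/2 - √1306/10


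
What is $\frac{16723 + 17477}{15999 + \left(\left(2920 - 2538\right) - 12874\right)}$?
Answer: $\frac{11400}{1169} \approx 9.7519$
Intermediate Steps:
$\frac{16723 + 17477}{15999 + \left(\left(2920 - 2538\right) - 12874\right)} = \frac{34200}{15999 + \left(\left(2920 + \left(-3528 + 990\right)\right) - 12874\right)} = \frac{34200}{15999 + \left(\left(2920 - 2538\right) - 12874\right)} = \frac{34200}{15999 + \left(382 - 12874\right)} = \frac{34200}{15999 - 12492} = \frac{34200}{3507} = 34200 \cdot \frac{1}{3507} = \frac{11400}{1169}$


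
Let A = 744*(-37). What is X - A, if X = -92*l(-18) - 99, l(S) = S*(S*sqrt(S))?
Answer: 27429 - 89424*I*sqrt(2) ≈ 27429.0 - 1.2646e+5*I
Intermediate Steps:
l(S) = S**(5/2) (l(S) = S*S**(3/2) = S**(5/2))
X = -99 - 89424*I*sqrt(2) (X = -89424*I*sqrt(2) - 99 = -99 - 89424*I*sqrt(2) ≈ -99.0 - 1.2646e+5*I)
A = -27528
X - A = (-99 - 89424*I*sqrt(2)) - 1*(-27528) = (-99 - 89424*I*sqrt(2)) + 27528 = 27429 - 89424*I*sqrt(2)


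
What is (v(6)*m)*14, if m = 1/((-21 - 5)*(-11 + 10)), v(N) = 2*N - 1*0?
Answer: 84/13 ≈ 6.4615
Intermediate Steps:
v(N) = 2*N (v(N) = 2*N + 0 = 2*N)
m = 1/26 (m = 1/(-26*(-1)) = 1/26 ≈ 0.038462)
(v(6)*m)*14 = ((2*6)*(1/26))*14 = (12*(1/26))*14 = (6/13)*14 = 84/13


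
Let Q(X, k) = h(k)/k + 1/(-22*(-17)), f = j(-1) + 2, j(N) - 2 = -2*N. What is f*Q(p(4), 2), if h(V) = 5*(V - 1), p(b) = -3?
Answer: 2808/187 ≈ 15.016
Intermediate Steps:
j(N) = 2 - 2*N
h(V) = -5 + 5*V (h(V) = 5*(-1 + V) = -5 + 5*V)
f = 6 (f = (2 - 2*(-1)) + 2 = (2 + 2) + 2 = 4 + 2 = 6)
Q(X, k) = 1/374 + (-5 + 5*k)/k (Q(X, k) = (-5 + 5*k)/k + 1/(-22*(-17)) = (-5 + 5*k)/k - 1/22*(-1/17) = (-5 + 5*k)/k + 1/374 = 1/374 + (-5 + 5*k)/k)
f*Q(p(4), 2) = 6*(1871/374 - 5/2) = 6*(468/187) = 2808/187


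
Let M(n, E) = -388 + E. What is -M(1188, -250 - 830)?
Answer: 1468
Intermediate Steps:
-M(1188, -250 - 830) = -(-388 + (-250 - 830)) = -(-388 - 1080) = -1*(-1468) = 1468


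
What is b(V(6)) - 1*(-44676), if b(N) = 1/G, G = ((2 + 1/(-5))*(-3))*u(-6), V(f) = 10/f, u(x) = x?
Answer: 7237517/162 ≈ 44676.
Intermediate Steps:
G = 162/5 (G = ((2 + 1/(-5))*(-3))*(-6) = ((2 - ⅕)*(-3))*(-6) = ((9/5)*(-3))*(-6) = -27/5*(-6) = 162/5 ≈ 32.400)
b(N) = 5/162 (b(N) = 1/(162/5) = 5/162)
b(V(6)) - 1*(-44676) = 5/162 - 1*(-44676) = 5/162 + 44676 = 7237517/162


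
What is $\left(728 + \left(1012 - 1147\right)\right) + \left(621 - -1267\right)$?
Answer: $2481$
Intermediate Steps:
$\left(728 + \left(1012 - 1147\right)\right) + \left(621 - -1267\right) = \left(728 + \left(1012 - 1147\right)\right) + \left(621 + 1267\right) = \left(728 - 135\right) + 1888 = 593 + 1888 = 2481$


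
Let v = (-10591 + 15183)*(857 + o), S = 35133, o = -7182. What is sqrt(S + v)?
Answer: I*sqrt(29009267) ≈ 5386.0*I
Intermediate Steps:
v = -29044400 (v = (-10591 + 15183)*(857 - 7182) = 4592*(-6325) = -29044400)
sqrt(S + v) = sqrt(35133 - 29044400) = sqrt(-29009267) = I*sqrt(29009267)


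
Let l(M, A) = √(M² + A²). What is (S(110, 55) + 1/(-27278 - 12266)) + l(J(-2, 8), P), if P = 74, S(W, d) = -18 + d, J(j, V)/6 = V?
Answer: 1463127/39544 + 2*√1945 ≈ 125.20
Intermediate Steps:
J(j, V) = 6*V
l(M, A) = √(A² + M²)
(S(110, 55) + 1/(-27278 - 12266)) + l(J(-2, 8), P) = ((-18 + 55) + 1/(-27278 - 12266)) + √(74² + (6*8)²) = (37 + 1/(-39544)) + √(5476 + 48²) = (37 - 1/39544) + √(5476 + 2304) = 1463127/39544 + √7780 = 1463127/39544 + 2*√1945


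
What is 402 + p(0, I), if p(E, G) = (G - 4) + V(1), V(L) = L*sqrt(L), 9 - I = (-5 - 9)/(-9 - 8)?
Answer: 6922/17 ≈ 407.18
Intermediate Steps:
I = 139/17 (I = 9 - (-5 - 9)/(-9 - 8) = 9 - (-14)/(-17) = 9 - (-14)*(-1)/17 = 9 - 1*14/17 = 9 - 14/17 = 139/17 ≈ 8.1765)
V(L) = L**(3/2)
p(E, G) = -3 + G (p(E, G) = (G - 4) + 1**(3/2) = (-4 + G) + 1 = -3 + G)
402 + p(0, I) = 402 + (-3 + 139/17) = 402 + 88/17 = 6922/17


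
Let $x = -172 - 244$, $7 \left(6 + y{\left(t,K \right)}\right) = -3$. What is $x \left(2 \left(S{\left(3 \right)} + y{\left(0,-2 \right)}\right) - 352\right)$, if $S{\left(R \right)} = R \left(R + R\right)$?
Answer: $\frac{957632}{7} \approx 1.368 \cdot 10^{5}$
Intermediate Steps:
$S{\left(R \right)} = 2 R^{2}$ ($S{\left(R \right)} = R 2 R = 2 R^{2}$)
$y{\left(t,K \right)} = - \frac{45}{7}$ ($y{\left(t,K \right)} = -6 + \frac{1}{7} \left(-3\right) = -6 - \frac{3}{7} = - \frac{45}{7}$)
$x = -416$ ($x = -172 - 244 = -416$)
$x \left(2 \left(S{\left(3 \right)} + y{\left(0,-2 \right)}\right) - 352\right) = - 416 \left(2 \left(2 \cdot 3^{2} - \frac{45}{7}\right) - 352\right) = - 416 \left(2 \left(2 \cdot 9 - \frac{45}{7}\right) - 352\right) = - 416 \left(2 \left(18 - \frac{45}{7}\right) - 352\right) = - 416 \left(2 \cdot \frac{81}{7} - 352\right) = - 416 \left(\frac{162}{7} - 352\right) = \left(-416\right) \left(- \frac{2302}{7}\right) = \frac{957632}{7}$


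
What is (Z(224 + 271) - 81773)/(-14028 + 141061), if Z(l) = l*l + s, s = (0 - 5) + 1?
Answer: 163248/127033 ≈ 1.2851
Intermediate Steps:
s = -4 (s = -5 + 1 = -4)
Z(l) = -4 + l² (Z(l) = l*l - 4 = l² - 4 = -4 + l²)
(Z(224 + 271) - 81773)/(-14028 + 141061) = ((-4 + (224 + 271)²) - 81773)/(-14028 + 141061) = ((-4 + 495²) - 81773)/127033 = ((-4 + 245025) - 81773)*(1/127033) = (245021 - 81773)*(1/127033) = 163248*(1/127033) = 163248/127033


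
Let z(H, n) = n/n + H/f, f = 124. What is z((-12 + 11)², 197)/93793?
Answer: 125/11630332 ≈ 1.0748e-5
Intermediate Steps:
z(H, n) = 1 + H/124 (z(H, n) = n/n + H/124 = 1 + H*(1/124) = 1 + H/124)
z((-12 + 11)², 197)/93793 = (1 + (-12 + 11)²/124)/93793 = (1 + (1/124)*(-1)²)*(1/93793) = (1 + (1/124)*1)*(1/93793) = (1 + 1/124)*(1/93793) = (125/124)*(1/93793) = 125/11630332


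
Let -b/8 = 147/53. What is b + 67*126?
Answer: 446250/53 ≈ 8419.8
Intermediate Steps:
b = -1176/53 ≈ -22.189
b + 67*126 = -1176/53 + 67*126 = -1176/53 + 8442 = 446250/53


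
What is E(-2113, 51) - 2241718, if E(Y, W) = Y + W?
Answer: -2243780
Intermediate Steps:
E(Y, W) = W + Y
E(-2113, 51) - 2241718 = (51 - 2113) - 2241718 = -2062 - 2241718 = -2243780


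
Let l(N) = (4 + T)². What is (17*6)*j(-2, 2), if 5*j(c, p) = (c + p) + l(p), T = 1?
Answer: 510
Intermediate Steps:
l(N) = 25 (l(N) = (4 + 1)² = 5² = 25)
j(c, p) = 5 + c/5 + p/5 (j(c, p) = ((c + p) + 25)/5 = (25 + c + p)/5 = 5 + c/5 + p/5)
(17*6)*j(-2, 2) = (17*6)*(5 + (⅕)*(-2) + (⅕)*2) = 102*(5 - ⅖ + ⅖) = 102*5 = 510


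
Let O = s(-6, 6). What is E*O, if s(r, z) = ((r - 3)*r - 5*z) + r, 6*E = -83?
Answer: -249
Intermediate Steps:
E = -83/6 (E = (⅙)*(-83) = -83/6 ≈ -13.833)
s(r, z) = r - 5*z + r*(-3 + r) (s(r, z) = ((-3 + r)*r - 5*z) + r = (r*(-3 + r) - 5*z) + r = (-5*z + r*(-3 + r)) + r = r - 5*z + r*(-3 + r))
O = 18 (O = (-6)² - 5*6 - 2*(-6) = 36 - 30 + 12 = 18)
E*O = -83/6*18 = -249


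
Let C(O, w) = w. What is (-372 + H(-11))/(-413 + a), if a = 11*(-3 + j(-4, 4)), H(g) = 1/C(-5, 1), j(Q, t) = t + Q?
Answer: 371/446 ≈ 0.83184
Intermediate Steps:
j(Q, t) = Q + t
H(g) = 1 (H(g) = 1/1 = 1*1 = 1)
a = -33 (a = 11*(-3 + (-4 + 4)) = 11*(-3 + 0) = 11*(-3) = -33)
(-372 + H(-11))/(-413 + a) = (-372 + 1)/(-413 - 33) = -371/(-446) = -371*(-1/446) = 371/446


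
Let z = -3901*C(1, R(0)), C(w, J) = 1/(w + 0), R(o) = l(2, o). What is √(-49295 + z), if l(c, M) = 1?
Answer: 2*I*√13299 ≈ 230.64*I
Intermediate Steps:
R(o) = 1
C(w, J) = 1/w
z = -3901 (z = -3901/1 = -3901*1 = -3901)
√(-49295 + z) = √(-49295 - 3901) = √(-53196) = 2*I*√13299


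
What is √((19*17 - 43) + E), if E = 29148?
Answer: 2*√7357 ≈ 171.55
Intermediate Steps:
√((19*17 - 43) + E) = √((19*17 - 43) + 29148) = √((323 - 43) + 29148) = √(280 + 29148) = √29428 = 2*√7357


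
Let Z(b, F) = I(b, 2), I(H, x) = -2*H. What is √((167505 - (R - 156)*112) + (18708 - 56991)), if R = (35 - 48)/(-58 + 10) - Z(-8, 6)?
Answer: √1336101/3 ≈ 385.30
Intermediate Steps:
Z(b, F) = -2*b
R = -755/48 (R = (35 - 48)/(-58 + 10) - (-2)*(-8) = -13/(-48) - 1*16 = -13*(-1/48) - 16 = 13/48 - 16 = -755/48 ≈ -15.729)
√((167505 - (R - 156)*112) + (18708 - 56991)) = √((167505 - (-755/48 - 156)*112) + (18708 - 56991)) = √((167505 - (-8243)*112/48) - 38283) = √((167505 - 1*(-57701/3)) - 38283) = √((167505 + 57701/3) - 38283) = √(560216/3 - 38283) = √(445367/3) = √1336101/3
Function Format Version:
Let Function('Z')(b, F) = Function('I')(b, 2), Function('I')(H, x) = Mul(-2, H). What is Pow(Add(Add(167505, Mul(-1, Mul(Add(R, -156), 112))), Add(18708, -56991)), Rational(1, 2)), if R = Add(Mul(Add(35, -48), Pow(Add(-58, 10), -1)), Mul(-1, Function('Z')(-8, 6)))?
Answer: Mul(Rational(1, 3), Pow(1336101, Rational(1, 2))) ≈ 385.30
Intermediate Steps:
Function('Z')(b, F) = Mul(-2, b)
R = Rational(-755, 48) (R = Add(Mul(Add(35, -48), Pow(Add(-58, 10), -1)), Mul(-1, Mul(-2, -8))) = Add(Mul(-13, Pow(-48, -1)), Mul(-1, 16)) = Add(Mul(-13, Rational(-1, 48)), -16) = Add(Rational(13, 48), -16) = Rational(-755, 48) ≈ -15.729)
Pow(Add(Add(167505, Mul(-1, Mul(Add(R, -156), 112))), Add(18708, -56991)), Rational(1, 2)) = Pow(Add(Add(167505, Mul(-1, Mul(Add(Rational(-755, 48), -156), 112))), Add(18708, -56991)), Rational(1, 2)) = Pow(Add(Add(167505, Mul(-1, Mul(Rational(-8243, 48), 112))), -38283), Rational(1, 2)) = Pow(Add(Add(167505, Mul(-1, Rational(-57701, 3))), -38283), Rational(1, 2)) = Pow(Add(Add(167505, Rational(57701, 3)), -38283), Rational(1, 2)) = Pow(Add(Rational(560216, 3), -38283), Rational(1, 2)) = Pow(Rational(445367, 3), Rational(1, 2)) = Mul(Rational(1, 3), Pow(1336101, Rational(1, 2)))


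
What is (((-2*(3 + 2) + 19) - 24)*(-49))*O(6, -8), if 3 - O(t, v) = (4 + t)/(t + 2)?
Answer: 5145/4 ≈ 1286.3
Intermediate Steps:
O(t, v) = 3 - (4 + t)/(2 + t) (O(t, v) = 3 - (4 + t)/(t + 2) = 3 - (4 + t)/(2 + t))
(((-2*(3 + 2) + 19) - 24)*(-49))*O(6, -8) = (((-2*(3 + 2) + 19) - 24)*(-49))*(2*(1 + 6)/(2 + 6)) = (((-2*5 + 19) - 24)*(-49))*(2*7/8) = (((-10 + 19) - 24)*(-49))*(2*(⅛)*7) = ((9 - 24)*(-49))*(7/4) = -15*(-49)*(7/4) = 735*(7/4) = 5145/4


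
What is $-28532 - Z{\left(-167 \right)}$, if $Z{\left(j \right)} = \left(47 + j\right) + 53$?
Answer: $-28465$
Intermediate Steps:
$Z{\left(j \right)} = 100 + j$
$-28532 - Z{\left(-167 \right)} = -28532 - \left(100 - 167\right) = -28532 - -67 = -28532 + 67 = -28465$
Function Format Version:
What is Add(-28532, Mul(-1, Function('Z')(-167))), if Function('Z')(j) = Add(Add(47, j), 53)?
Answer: -28465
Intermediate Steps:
Function('Z')(j) = Add(100, j)
Add(-28532, Mul(-1, Function('Z')(-167))) = Add(-28532, Mul(-1, Add(100, -167))) = Add(-28532, Mul(-1, -67)) = Add(-28532, 67) = -28465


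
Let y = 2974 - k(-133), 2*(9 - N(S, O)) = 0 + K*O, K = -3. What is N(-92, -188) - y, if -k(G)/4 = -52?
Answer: -3039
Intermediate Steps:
k(G) = 208 (k(G) = -4*(-52) = 208)
N(S, O) = 9 + 3*O/2 (N(S, O) = 9 - (0 - 3*O)/2 = 9 - (-3)*O/2 = 9 + 3*O/2)
y = 2766 (y = 2974 - 1*208 = 2974 - 208 = 2766)
N(-92, -188) - y = (9 + (3/2)*(-188)) - 1*2766 = (9 - 282) - 2766 = -273 - 2766 = -3039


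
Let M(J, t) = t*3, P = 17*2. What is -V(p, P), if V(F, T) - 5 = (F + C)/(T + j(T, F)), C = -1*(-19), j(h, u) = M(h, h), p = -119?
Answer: -145/34 ≈ -4.2647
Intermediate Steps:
P = 34
M(J, t) = 3*t
j(h, u) = 3*h
C = 19
V(F, T) = 5 + (19 + F)/(4*T) (V(F, T) = 5 + (F + 19)/(T + 3*T) = 5 + (19 + F)/((4*T)) = 5 + (19 + F)*(1/(4*T)) = 5 + (19 + F)/(4*T))
-V(p, P) = -(19 - 119 + 20*34)/(4*34) = -(19 - 119 + 680)/(4*34) = -580/(4*34) = -1*145/34 = -145/34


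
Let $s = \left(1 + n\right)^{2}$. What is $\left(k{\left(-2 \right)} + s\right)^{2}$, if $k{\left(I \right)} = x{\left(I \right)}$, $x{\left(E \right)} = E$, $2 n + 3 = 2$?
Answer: $\frac{49}{16} \approx 3.0625$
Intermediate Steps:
$n = - \frac{1}{2}$ ($n = - \frac{3}{2} + \frac{1}{2} \cdot 2 = - \frac{3}{2} + 1 = - \frac{1}{2} \approx -0.5$)
$s = \frac{1}{4}$ ($s = \left(1 - \frac{1}{2}\right)^{2} = \left(\frac{1}{2}\right)^{2} = \frac{1}{4} \approx 0.25$)
$k{\left(I \right)} = I$
$\left(k{\left(-2 \right)} + s\right)^{2} = \left(-2 + \frac{1}{4}\right)^{2} = \left(- \frac{7}{4}\right)^{2} = \frac{49}{16}$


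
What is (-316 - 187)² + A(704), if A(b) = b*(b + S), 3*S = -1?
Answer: 2245171/3 ≈ 7.4839e+5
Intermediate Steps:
S = -⅓ (S = (⅓)*(-1) = -⅓ ≈ -0.33333)
A(b) = b*(-⅓ + b) (A(b) = b*(b - ⅓) = b*(-⅓ + b))
(-316 - 187)² + A(704) = (-316 - 187)² + 704*(-⅓ + 704) = (-503)² + 704*(2111/3) = 253009 + 1486144/3 = 2245171/3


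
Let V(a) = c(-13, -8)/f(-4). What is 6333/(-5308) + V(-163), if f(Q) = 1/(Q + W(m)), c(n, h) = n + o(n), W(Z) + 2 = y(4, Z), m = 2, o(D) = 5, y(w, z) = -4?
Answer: 418307/5308 ≈ 78.807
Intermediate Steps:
W(Z) = -6 (W(Z) = -2 - 4 = -6)
c(n, h) = 5 + n (c(n, h) = n + 5 = 5 + n)
f(Q) = 1/(-6 + Q) (f(Q) = 1/(Q - 6) = 1/(-6 + Q))
V(a) = 80 (V(a) = (5 - 13)/(1/(-6 - 4)) = -8/(1/(-10)) = -8/(-⅒) = -8*(-10) = 80)
6333/(-5308) + V(-163) = 6333/(-5308) + 80 = 6333*(-1/5308) + 80 = -6333/5308 + 80 = 418307/5308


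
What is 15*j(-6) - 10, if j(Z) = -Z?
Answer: 80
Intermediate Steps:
15*j(-6) - 10 = 15*(-1*(-6)) - 10 = 15*6 - 10 = 90 - 10 = 80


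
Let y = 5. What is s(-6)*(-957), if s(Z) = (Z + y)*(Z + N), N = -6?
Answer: -11484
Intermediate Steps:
s(Z) = (-6 + Z)*(5 + Z) (s(Z) = (Z + 5)*(Z - 6) = (5 + Z)*(-6 + Z) = (-6 + Z)*(5 + Z))
s(-6)*(-957) = (-30 + (-6)² - 1*(-6))*(-957) = (-30 + 36 + 6)*(-957) = 12*(-957) = -11484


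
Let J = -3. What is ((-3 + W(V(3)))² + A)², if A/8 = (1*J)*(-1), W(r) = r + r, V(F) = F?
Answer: 1089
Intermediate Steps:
W(r) = 2*r
A = 24 (A = 8*((1*(-3))*(-1)) = 8*(-3*(-1)) = 8*3 = 24)
((-3 + W(V(3)))² + A)² = ((-3 + 2*3)² + 24)² = ((-3 + 6)² + 24)² = (3² + 24)² = (9 + 24)² = 33² = 1089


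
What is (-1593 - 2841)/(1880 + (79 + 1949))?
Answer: -2217/1954 ≈ -1.1346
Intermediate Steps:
(-1593 - 2841)/(1880 + (79 + 1949)) = -4434/(1880 + 2028) = -4434/3908 = -4434*1/3908 = -2217/1954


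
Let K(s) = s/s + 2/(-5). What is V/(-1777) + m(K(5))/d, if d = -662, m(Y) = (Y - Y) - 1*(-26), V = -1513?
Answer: 477702/588187 ≈ 0.81216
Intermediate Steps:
K(s) = 3/5 (K(s) = 1 + 2*(-1/5) = 1 - 2/5 = 3/5)
m(Y) = 26 (m(Y) = 0 + 26 = 26)
V/(-1777) + m(K(5))/d = -1513/(-1777) + 26/(-662) = -1513*(-1/1777) + 26*(-1/662) = 1513/1777 - 13/331 = 477702/588187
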